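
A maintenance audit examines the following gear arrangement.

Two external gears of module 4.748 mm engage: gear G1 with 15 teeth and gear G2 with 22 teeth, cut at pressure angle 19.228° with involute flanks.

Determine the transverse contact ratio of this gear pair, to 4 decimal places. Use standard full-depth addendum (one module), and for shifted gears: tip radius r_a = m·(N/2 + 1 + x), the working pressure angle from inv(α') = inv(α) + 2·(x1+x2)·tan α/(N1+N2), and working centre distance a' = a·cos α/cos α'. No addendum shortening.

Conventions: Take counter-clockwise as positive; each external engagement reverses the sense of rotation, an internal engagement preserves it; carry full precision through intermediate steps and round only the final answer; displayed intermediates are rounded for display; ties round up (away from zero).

1.5571

topology: single-mesh involute geometry — m = 4.748, 15T/22T pair
base radii: r_b1 = 33.623515, r_b2 = 49.314489
tip radii: r_a1 = 40.358000, r_a2 = 56.976000
no profile shift: α' = α, a' = a
action lengths: √(r_a1²−r_b1²) = 22.321007, √(r_a2²−r_b2²) = 28.536743
base pitch p_b = π·m·cos α = 14.084185
CR = (22.321007 + 28.536743 − 87.838000·sin 19.22800°)/14.084185 = 1.557082
contact ratio ≈ 1.5571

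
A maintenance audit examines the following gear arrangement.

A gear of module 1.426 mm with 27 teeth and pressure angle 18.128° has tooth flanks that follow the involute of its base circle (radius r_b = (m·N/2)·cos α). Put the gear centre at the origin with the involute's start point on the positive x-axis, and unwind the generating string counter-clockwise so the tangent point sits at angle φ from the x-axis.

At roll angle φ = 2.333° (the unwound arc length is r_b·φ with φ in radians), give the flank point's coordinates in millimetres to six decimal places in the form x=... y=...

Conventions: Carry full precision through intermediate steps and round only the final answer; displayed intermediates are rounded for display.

recognized (one wheel, involute flank): single-mesh tooth geometry, m = 1.426, N = 27
pitch radius r_p = m·N/2 = 1.426·27/2 = 19.251000
base radius r_b = r_p·cos α = 19.251000·cos 18.128° = 18.295453
roll angle φ = 2.333° = 0.04071853 rad
x = r_b·(cos φ + φ·sin φ) = 18.310614
y = r_b·(sin φ − φ·cos φ) = 0.000412

x=18.310614 y=0.000412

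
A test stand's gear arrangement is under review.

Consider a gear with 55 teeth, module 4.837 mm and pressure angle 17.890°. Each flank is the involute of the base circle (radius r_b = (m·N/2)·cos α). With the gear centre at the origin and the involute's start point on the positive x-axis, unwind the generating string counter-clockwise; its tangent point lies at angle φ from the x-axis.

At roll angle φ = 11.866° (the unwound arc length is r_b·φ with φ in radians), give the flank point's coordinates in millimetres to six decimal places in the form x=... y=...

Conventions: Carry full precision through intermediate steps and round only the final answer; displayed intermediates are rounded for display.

x=129.271482 y=0.373203

class = single-mesh tooth geometry [base-circle involute, m = 4.837, 55T]
pitch radius r_p = m·N/2 = 4.837·55/2 = 133.017500
base radius r_b = r_p·cos α = 133.017500·cos 17.890° = 126.585842
roll angle φ = 11.866° = 0.20710077 rad
x = r_b·(cos φ + φ·sin φ) = 129.271482
y = r_b·(sin φ − φ·cos φ) = 0.373203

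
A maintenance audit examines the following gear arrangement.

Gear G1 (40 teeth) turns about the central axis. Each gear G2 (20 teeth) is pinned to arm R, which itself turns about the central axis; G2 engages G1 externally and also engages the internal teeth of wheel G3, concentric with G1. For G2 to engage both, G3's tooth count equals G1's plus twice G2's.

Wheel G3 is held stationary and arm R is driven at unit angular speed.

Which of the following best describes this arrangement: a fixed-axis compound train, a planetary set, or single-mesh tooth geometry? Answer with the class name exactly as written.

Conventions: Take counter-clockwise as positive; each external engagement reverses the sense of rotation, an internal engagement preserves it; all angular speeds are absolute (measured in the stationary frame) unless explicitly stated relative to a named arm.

planetary set

recognized (axles ride arm R): planetary set, 40/20/80 teeth
classification: planetary set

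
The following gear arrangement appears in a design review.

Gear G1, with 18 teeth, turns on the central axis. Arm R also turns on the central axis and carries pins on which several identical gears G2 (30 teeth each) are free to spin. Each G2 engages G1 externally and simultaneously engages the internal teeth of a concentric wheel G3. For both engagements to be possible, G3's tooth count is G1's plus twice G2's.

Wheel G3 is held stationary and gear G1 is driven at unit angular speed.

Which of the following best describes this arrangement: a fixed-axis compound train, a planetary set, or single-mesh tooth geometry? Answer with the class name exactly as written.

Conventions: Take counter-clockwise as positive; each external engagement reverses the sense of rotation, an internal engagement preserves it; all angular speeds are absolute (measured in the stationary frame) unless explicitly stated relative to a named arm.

class = planetary set [G3 = 18+2·30 = 78; Willis about the carrier]
classification: planetary set

planetary set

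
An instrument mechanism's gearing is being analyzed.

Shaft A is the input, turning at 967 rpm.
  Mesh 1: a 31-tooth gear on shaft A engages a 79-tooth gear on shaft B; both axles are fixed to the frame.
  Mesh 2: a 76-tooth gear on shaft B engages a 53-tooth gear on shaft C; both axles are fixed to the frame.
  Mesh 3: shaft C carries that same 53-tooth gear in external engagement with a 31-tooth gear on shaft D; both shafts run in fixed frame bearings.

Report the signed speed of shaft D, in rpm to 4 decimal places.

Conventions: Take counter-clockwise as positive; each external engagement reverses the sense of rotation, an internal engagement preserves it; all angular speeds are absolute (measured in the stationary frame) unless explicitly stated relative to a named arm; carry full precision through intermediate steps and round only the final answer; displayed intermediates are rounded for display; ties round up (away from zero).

-930.2785 rpm

class = fixed-axis compound train [3 meshes; 3 ratios multiply, 3 sense flips]
mesh 1 [31T→79T]: ω = 967.0000×31/79 = 379.4557 rpm, sense flips to −
mesh 2 [76T→53T]: ω = 379.4557×76/53 = 544.1251 rpm, sense flips to +
mesh 3 [53T→31T]: ω = 544.1251×53/31 = 930.2785 rpm, sense flips to −
signed output speed = -930.2785 rpm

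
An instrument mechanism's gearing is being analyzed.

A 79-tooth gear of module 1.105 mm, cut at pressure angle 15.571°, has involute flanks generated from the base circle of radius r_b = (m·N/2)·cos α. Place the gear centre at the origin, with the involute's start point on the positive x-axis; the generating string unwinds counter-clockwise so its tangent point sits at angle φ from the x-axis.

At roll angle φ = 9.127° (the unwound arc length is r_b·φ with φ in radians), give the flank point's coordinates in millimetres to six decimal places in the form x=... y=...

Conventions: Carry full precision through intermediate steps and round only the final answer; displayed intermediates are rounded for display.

single-mesh involute tooth geometry (79T wheel at module 1.105)
pitch radius r_p = m·N/2 = 1.105·79/2 = 43.647500
base radius r_b = r_p·cos α = 43.647500·cos 15.571° = 42.045574
roll angle φ = 9.127° = 0.15929620 rad
x = r_b·(cos φ + φ·sin φ) = 42.575653
y = r_b·(sin φ − φ·cos φ) = 0.056508

x=42.575653 y=0.056508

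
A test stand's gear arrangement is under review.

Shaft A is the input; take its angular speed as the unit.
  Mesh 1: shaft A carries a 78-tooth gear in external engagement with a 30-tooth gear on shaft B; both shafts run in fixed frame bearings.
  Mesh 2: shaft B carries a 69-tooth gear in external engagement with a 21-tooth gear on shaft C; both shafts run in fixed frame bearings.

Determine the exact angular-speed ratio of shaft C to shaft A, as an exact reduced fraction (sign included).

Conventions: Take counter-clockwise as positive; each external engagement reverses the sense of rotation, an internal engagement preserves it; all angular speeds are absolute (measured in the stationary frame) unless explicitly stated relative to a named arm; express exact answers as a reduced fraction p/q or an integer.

class = fixed-axis compound train [2 meshes; 2 ratios multiply, 2 sense flips]
mesh 1 [78T→30T]: running ratio 13/5, sense −
mesh 2 [69T→21T]: running ratio 299/35, sense +
ω_out/ω_in = 299/35

299/35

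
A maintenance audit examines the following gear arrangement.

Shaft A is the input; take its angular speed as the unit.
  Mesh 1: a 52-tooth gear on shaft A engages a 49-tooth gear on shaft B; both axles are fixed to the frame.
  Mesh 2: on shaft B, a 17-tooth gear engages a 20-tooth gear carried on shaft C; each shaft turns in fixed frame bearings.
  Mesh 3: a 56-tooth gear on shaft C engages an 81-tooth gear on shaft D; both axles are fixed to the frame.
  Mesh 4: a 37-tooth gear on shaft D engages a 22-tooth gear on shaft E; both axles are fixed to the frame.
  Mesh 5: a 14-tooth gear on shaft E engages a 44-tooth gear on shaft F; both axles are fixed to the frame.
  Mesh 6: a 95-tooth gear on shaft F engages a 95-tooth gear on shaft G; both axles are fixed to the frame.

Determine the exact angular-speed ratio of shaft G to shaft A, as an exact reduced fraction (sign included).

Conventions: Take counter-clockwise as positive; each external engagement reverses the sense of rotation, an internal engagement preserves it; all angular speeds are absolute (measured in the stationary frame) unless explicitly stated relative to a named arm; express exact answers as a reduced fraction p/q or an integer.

class = fixed-axis compound train [6 meshes; 6 ratios multiply, 6 sense flips]
mesh 1 [52T→49T]: running ratio 52/49, sense −
mesh 2 [17T→20T]: running ratio 221/245, sense +
mesh 3 [56T→81T]: running ratio 1768/2835, sense −
mesh 4 [37T→22T]: running ratio 32708/31185, sense +
mesh 5 [14T→44T]: running ratio 16354/49005, sense −
mesh 6 [95T→95T]: running ratio 16354/49005, sense +
ω_out/ω_in = 16354/49005

16354/49005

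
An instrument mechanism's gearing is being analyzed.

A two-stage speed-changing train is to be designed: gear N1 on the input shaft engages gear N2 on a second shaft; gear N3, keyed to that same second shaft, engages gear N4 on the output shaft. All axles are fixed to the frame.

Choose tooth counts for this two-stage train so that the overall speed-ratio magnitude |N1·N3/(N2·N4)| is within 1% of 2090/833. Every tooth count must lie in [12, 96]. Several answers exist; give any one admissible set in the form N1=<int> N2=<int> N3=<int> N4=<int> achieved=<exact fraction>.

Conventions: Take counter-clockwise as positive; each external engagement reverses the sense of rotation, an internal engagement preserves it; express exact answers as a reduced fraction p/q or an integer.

topology: fixed-axis compound train — 2 stages, target 2090/833
target = 2090/833 in lowest terms: an exact hit needs N1·N3 = k·2090 and N2·N4 = k·833 for one integer k, every count in [12, 96]; additionally prefer no 1:1 stage (N1 ≠ N2, N3 ≠ N4)
k = 1: N1·N3 = 2090 = 22·95, N2·N4 = 833 = 17·49
achieved = 22·95/(17·49) = 2090/833; |achieved − target| = 0 ≤ 209/8330 ✓

N1=22 N2=17 N3=95 N4=49 achieved=2090/833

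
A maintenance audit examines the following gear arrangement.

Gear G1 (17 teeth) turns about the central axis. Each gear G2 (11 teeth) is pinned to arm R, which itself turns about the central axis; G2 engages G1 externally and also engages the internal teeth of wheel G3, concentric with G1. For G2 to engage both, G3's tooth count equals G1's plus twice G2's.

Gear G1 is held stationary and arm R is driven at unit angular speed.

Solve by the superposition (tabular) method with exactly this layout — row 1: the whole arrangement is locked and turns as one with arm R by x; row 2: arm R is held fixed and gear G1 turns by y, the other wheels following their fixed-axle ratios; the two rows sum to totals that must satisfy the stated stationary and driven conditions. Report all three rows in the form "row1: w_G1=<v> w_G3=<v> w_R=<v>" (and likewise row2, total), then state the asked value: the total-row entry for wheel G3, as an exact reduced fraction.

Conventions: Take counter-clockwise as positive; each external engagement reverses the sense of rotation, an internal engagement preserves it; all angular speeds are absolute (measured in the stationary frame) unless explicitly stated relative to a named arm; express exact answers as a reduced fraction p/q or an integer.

row1: w_G1=1 w_G3=1 w_R=1
row2: w_G1=-1 w_G3=17/39 w_R=0
total: w_G1=0 w_G3=56/39 w_R=1
asked value: 56/39

recognized (axles ride arm R): planetary set, 17/11/39 teeth
row 1 — lock + rotate with arm: ω_sun = ω_ring = ω_arm = x
row 2 — arm fixed, fixed-axis ratios: sun y, ring −(17/39)·y, arm 0
boundary: total ω_sun = x + y = 0 and total ω_arm = x = 1  ⇒  y = -1, x = 1
row 2 ring = −(17/39)·(-1) = 17/39
totals (row 1 + row 2): sun 1 + (-1) = 0, ring 1 + 17/39 = 56/39, arm 1 + 0 = 1
asked cell (total, ring) = 56/39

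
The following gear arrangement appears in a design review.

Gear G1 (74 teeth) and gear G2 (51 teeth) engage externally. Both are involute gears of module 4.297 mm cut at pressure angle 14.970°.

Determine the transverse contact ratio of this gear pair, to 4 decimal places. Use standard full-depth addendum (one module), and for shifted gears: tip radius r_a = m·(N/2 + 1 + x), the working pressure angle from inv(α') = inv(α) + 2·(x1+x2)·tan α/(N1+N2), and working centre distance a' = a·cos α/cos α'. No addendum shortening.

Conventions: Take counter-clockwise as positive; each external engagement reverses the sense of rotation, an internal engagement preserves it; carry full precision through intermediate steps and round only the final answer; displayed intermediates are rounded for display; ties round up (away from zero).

topology: single-mesh involute geometry — m = 4.297, 74T/51T pair
base radii: r_b1 = 153.593106, r_b2 = 105.854708
tip radii: r_a1 = 163.286000, r_a2 = 113.870500
no profile shift: α' = α, a' = a
action lengths: √(r_a1²−r_b1²) = 55.420895, √(r_a2²−r_b2²) = 41.967506
base pitch p_b = π·m·cos α = 13.041270
CR = (55.420895 + 41.967506 − 268.562500·sin 14.97000°)/13.041270 = 2.148192
contact ratio ≈ 2.1482

2.1482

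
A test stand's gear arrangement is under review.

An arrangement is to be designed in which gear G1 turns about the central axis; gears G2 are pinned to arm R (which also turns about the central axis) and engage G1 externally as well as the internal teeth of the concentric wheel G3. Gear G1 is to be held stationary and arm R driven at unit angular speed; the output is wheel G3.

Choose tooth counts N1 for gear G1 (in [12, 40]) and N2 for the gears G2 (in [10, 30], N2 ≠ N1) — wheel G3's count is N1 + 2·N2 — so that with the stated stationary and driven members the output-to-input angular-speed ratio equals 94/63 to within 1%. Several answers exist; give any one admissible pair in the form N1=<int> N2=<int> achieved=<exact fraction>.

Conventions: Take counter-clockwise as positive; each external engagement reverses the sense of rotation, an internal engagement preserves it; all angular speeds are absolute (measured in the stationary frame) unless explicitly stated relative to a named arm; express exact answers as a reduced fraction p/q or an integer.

N1=31 N2=16 achieved=94/63

topology: planetary set — design target 94/63, arm = carrier (Willis)
Willis with ω_sun = 0: ω_ring/ω_arm = (N1+N3)/N3; set equal to 94/63  ⇒  N3/N1 = 1/(94/63 − 1) = 63/31
N3 = N1 + 2·N2  ⇒  N2/N1 = (N3/N1 − 1)/2 = (63/31 − 1)/2 = 16/31
smallest multiple with N1 ≥ 12 and N2 ≥ 10: k = 1  ⇒  N1 = 1·31 = 31, N2 = 1·16 = 16 (N1 ≤ 40, N2 ≤ 30, N2 ≠ N1 ✓), N3 = 31 + 2·16 = 63
check: (N1+N3)/N3 with N1 = 31, N3 = 63 gives 94/63; |achieved − target| = 0 ≤ 47/3150 ✓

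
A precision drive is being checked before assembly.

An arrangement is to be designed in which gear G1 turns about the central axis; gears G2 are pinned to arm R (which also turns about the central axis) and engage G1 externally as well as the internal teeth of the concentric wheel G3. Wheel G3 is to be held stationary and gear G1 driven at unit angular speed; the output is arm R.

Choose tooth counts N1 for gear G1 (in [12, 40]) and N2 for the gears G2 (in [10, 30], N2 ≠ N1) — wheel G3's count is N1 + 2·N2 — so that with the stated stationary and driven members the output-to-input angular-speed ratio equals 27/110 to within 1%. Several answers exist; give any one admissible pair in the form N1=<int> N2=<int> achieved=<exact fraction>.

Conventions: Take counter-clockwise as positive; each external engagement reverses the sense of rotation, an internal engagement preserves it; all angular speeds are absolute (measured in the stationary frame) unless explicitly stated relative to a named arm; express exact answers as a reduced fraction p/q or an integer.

N1=27 N2=28 achieved=27/110

design class (target 27/110): planetary set
Willis with ω_ring = 0: ω_arm/ω_sun = N1/(N1+N3); set equal to 27/110  ⇒  N3/N1 = 1/(27/110) − 1 = 83/27
N3 = N1 + 2·N2  ⇒  N2/N1 = (N3/N1 − 1)/2 = (83/27 − 1)/2 = 28/27
smallest multiple with N1 ≥ 12 and N2 ≥ 10: k = 1  ⇒  N1 = 1·27 = 27, N2 = 1·28 = 28 (N1 ≤ 40, N2 ≤ 30, N2 ≠ N1 ✓), N3 = 27 + 2·28 = 83
check: N1/(N1+N3) with N1 = 27, N3 = 83 gives 27/110; |achieved − target| = 0 ≤ 27/11000 ✓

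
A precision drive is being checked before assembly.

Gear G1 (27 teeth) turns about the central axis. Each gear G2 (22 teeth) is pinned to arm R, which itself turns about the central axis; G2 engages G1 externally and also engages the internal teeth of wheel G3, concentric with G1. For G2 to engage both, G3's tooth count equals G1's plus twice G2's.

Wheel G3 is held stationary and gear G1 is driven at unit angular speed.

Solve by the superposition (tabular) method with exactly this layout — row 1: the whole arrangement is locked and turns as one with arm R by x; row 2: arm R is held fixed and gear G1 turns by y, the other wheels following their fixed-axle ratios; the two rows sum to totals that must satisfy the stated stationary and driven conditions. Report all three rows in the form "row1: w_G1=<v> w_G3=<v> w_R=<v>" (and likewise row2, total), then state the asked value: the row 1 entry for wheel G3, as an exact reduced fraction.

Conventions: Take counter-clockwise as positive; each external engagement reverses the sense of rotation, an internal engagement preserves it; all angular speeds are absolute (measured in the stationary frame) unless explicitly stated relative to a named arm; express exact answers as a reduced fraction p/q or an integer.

row1: w_G1=27/98 w_G3=27/98 w_R=27/98
row2: w_G1=71/98 w_G3=-27/98 w_R=0
total: w_G1=1 w_G3=0 w_R=27/98
asked value: 27/98

topology: planetary set — G1 27T / G2 22T / G3 71T, arm = carrier (Willis)
row 1: whole set turns with the arm by x
superposition row 2 [arm held]: sun y, ring −(27/71)·y, arm 0
boundary: total ω_ring = x − (27/71)·y = 0 and total ω_sun = x + y = 1  ⇒  y = 71/98, x = 27/98
row 2 ring = −(27/71)·71/98 = -27/98
totals (row 1 + row 2): sun 27/98 + 71/98 = 1, ring 27/98 + (-27/98) = 0, arm 27/98 + 0 = 27/98
asked cell (row1, ring) = 27/98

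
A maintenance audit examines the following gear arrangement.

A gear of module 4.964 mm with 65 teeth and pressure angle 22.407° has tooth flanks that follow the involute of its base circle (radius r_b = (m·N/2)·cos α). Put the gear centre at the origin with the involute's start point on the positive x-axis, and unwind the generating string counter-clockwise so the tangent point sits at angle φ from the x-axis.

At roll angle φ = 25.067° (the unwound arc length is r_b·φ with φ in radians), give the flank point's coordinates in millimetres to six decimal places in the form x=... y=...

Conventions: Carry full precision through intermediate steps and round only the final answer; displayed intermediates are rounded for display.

x=162.747864 y=4.084173

recognized (one wheel, involute flank): single-mesh tooth geometry, m = 4.964, N = 65
pitch radius r_p = m·N/2 = 4.964·65/2 = 161.330000
base radius r_b = r_p·cos α = 161.330000·cos 22.407° = 149.149500
roll angle φ = 25.067° = 0.43750168 rad
x = r_b·(cos φ + φ·sin φ) = 162.747864
y = r_b·(sin φ − φ·cos φ) = 4.084173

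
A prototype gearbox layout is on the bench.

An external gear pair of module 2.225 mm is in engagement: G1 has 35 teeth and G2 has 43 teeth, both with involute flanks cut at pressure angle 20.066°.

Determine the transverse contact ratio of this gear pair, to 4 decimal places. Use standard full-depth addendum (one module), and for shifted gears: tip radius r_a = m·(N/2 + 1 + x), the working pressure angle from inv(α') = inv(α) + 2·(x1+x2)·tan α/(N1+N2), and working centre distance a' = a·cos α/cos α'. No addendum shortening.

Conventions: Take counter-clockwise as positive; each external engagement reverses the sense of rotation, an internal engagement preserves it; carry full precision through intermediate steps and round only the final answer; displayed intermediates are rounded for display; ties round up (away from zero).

single-mesh involute tooth geometry (35T engaging 43T at module 2.225)
base radii: r_b1 = 36.573917, r_b2 = 44.933669
tip radii: r_a1 = 41.162500, r_a2 = 50.062500
no profile shift: α' = α, a' = a
action lengths: √(r_a1²−r_b1²) = 18.886504, √(r_a2²−r_b2²) = 22.073045
base pitch p_b = π·m·cos α = 6.565734
CR = (18.886504 + 22.073045 − 86.775000·sin 20.06600°)/6.565734 = 1.703822
contact ratio ≈ 1.7038

1.7038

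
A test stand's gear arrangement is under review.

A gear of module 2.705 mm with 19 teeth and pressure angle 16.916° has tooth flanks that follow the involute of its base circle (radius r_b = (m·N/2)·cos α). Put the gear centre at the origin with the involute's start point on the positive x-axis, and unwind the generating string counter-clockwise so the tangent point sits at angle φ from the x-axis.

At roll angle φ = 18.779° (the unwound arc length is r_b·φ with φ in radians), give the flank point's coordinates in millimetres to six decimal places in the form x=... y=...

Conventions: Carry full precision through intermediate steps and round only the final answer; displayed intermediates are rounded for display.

recognized (one wheel, involute flank): single-mesh tooth geometry, m = 2.705, N = 19
pitch radius r_p = m·N/2 = 2.705·19/2 = 25.697500
base radius r_b = r_p·cos α = 25.697500·cos 16.916° = 24.585630
roll angle φ = 18.779° = 0.32775538 rad
x = r_b·(cos φ + φ·sin φ) = 25.870915
y = r_b·(sin φ − φ·cos φ) = 0.285455

x=25.870915 y=0.285455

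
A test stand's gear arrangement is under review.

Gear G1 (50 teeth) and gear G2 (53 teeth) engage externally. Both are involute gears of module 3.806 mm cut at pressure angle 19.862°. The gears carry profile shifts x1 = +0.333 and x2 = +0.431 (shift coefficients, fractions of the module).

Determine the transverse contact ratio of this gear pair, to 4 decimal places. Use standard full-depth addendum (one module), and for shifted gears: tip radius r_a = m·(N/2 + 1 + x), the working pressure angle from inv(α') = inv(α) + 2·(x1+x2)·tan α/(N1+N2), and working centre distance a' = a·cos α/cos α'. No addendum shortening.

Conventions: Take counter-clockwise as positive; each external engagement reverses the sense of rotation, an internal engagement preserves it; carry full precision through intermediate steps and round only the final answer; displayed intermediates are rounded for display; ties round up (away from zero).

single-mesh involute tooth geometry (50T engaging 53T at module 3.806)
base radii: r_b1 = 89.489876, r_b2 = 94.859268
tip radii: r_a1 = 100.223398, r_a2 = 106.305386
inv(α') = inv(19.862°) + 2·(+0.333+0.431)·tan α/(50+53) = 0.01994675  ⇒  α' = 21.96236°
a' = a·cos α / cos α' = 196.0090·cos 19.862°/cos 21.96236° = 198.774236
action lengths: √(r_a1²−r_b1²) = 45.125289, √(r_a2²−r_b2²) = 47.984939
base pitch p_b = π·m·cos α = 11.245629
CR = (45.125289 + 47.984939 − 198.774236·sin 21.96236°)/11.245629 = 1.669021
contact ratio ≈ 1.6690

1.6690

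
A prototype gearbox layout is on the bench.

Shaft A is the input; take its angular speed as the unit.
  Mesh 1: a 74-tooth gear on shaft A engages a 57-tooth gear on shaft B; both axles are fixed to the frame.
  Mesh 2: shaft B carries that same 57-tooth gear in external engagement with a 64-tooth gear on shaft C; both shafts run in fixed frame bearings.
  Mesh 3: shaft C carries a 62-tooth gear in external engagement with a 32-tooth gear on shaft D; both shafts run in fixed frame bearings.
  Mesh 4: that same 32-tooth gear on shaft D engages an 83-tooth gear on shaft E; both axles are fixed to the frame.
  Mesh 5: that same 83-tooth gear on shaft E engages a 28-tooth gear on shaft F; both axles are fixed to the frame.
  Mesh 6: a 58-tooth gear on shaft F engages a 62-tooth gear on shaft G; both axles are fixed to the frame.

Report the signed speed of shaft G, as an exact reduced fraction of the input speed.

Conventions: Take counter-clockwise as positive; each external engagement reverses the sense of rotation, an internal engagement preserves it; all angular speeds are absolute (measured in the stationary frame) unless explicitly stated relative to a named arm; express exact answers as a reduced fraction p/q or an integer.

1073/448

6-mesh fixed-axis compound train (all bearings frame-fixed)
mesh 1 [74T→57T]: |ω|/ω_in = 1×74/57 = 74/57, sense flips to −
mesh 2 [57T→64T]: |ω|/ω_in = (74/57)×57/64 = 37/32, sense flips to +
mesh 3 [62T→32T]: |ω|/ω_in = (37/32)×62/32 = 1147/512, sense flips to −
mesh 4 [32T→83T]: |ω|/ω_in = (1147/512)×32/83 = 1147/1328, sense flips to +
mesh 5 [83T→28T]: |ω|/ω_in = (1147/1328)×83/28 = 1147/448, sense flips to −
mesh 6 [58T→62T]: |ω|/ω_in = (1147/448)×58/62 = 1073/448, sense flips to +
signed output speed (× input speed) = 1073/448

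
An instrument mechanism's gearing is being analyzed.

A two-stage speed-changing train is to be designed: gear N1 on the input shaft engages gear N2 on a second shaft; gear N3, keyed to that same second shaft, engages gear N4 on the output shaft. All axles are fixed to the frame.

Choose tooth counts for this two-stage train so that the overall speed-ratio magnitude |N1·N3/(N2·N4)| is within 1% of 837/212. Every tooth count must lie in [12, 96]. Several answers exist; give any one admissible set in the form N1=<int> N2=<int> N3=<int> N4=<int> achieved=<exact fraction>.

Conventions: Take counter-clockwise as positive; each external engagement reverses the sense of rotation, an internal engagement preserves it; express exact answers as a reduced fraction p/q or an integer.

N1=27 N2=12 N3=93 N4=53 achieved=837/212

topology: fixed-axis compound train — 2 stages, target 837/212
target = 837/212 in lowest terms: an exact hit needs N1·N3 = k·837 and N2·N4 = k·212 for one integer k, every count in [12, 96]; additionally prefer no 1:1 stage (N1 ≠ N2, N3 ≠ N4)
k = 1…2: no 1:1-free in-range split of k·837 and k·212 into factor pairs; take k = 3
k = 3: N1·N3 = 2511 = 27·93, N2·N4 = 636 = 12·53
achieved = 27·93/(12·53) = 837/212; |achieved − target| = 0 ≤ 837/21200 ✓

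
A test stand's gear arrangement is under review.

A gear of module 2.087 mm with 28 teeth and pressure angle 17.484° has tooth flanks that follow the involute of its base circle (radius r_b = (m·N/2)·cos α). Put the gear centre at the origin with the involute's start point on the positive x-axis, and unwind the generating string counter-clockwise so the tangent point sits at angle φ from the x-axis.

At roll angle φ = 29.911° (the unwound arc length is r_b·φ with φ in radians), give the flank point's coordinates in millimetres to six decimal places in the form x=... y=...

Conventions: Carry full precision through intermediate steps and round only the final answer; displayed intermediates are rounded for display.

x=31.410786 y=1.285966

topology: single-mesh involute geometry — m = 2.087, N = 28
pitch radius r_p = m·N/2 = 2.087·28/2 = 29.218000
base radius r_b = r_p·cos α = 29.218000·cos 17.484° = 27.868154
roll angle φ = 29.911° = 0.52204543 rad
x = r_b·(cos φ + φ·sin φ) = 31.410786
y = r_b·(sin φ − φ·cos φ) = 1.285966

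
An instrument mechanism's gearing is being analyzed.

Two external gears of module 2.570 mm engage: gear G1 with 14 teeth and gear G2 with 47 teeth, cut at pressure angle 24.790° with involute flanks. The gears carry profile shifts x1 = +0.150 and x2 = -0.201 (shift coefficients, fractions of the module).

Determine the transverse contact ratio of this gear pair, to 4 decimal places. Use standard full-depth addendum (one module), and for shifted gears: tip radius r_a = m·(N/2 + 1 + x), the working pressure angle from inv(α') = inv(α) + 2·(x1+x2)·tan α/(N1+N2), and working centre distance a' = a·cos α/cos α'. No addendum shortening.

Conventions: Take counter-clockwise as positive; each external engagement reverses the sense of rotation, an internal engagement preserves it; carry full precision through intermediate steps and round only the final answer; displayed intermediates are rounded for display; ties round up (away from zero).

topology: single-mesh involute geometry — m = 2.570, 14T/47T pair
base radii: r_b1 = 16.332234, r_b2 = 54.829641
tip radii: r_a1 = 20.945500, r_a2 = 62.448430
inv(α') = inv(24.790°) + 2·(+0.150-0.201)·tan α/(14+47) = 0.02841369  ⇒  α' = 24.58056°
a' = a·cos α / cos α' = 78.3850·cos 24.790°/cos 24.58056° = 78.253410
action lengths: √(r_a1²−r_b1²) = 13.113814, √(r_a2²−r_b2²) = 29.891752
base pitch p_b = π·m·cos α = 7.329889
CR = (13.113814 + 29.891752 − 78.253410·sin 24.58056°)/7.329889 = 1.426259
contact ratio ≈ 1.4263

1.4263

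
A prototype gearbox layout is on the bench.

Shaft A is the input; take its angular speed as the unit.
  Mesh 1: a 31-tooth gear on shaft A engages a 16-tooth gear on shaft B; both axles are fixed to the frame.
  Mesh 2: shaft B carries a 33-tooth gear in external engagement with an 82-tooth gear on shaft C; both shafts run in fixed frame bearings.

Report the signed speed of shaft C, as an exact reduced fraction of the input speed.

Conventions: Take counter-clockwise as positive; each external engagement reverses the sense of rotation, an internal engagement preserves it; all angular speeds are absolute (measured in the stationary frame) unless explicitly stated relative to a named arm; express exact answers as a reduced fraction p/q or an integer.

2-mesh fixed-axis compound train (all bearings frame-fixed)
mesh 1 [31T→16T]: |ω|/ω_in = 1×31/16 = 31/16, sense flips to −
mesh 2 [33T→82T]: |ω|/ω_in = (31/16)×33/82 = 1023/1312, sense flips to +
signed output speed (× input speed) = 1023/1312

1023/1312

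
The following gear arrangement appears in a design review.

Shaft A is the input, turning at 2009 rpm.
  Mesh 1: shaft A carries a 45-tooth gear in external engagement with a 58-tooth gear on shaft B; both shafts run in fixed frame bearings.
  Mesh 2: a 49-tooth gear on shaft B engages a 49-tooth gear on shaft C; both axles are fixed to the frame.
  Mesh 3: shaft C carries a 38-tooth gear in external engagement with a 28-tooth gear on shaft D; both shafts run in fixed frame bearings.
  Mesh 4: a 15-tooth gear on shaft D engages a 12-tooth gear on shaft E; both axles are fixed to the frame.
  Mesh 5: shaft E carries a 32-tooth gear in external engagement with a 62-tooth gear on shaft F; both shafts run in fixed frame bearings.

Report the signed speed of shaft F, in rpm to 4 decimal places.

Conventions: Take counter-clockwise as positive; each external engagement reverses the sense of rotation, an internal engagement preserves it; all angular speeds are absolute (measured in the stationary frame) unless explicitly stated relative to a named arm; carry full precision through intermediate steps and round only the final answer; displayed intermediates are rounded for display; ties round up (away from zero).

-1364.7664 rpm

class = fixed-axis compound train [5 meshes; 5 ratios multiply, 5 sense flips]
mesh 1 [45T→58T]: ω = 2009.0000×45/58 = 1558.7069 rpm, sense flips to −
mesh 2 [49T→49T]: ω = 1558.7069×49/49 = 1558.7069 rpm, sense flips to +
mesh 3 [38T→28T]: ω = 1558.7069×38/28 = 2115.3879 rpm, sense flips to −
mesh 4 [15T→12T]: ω = 2115.3879×15/12 = 2644.2349 rpm, sense flips to +
mesh 5 [32T→62T]: ω = 2644.2349×32/62 = 1364.7664 rpm, sense flips to −
signed output speed = -1364.7664 rpm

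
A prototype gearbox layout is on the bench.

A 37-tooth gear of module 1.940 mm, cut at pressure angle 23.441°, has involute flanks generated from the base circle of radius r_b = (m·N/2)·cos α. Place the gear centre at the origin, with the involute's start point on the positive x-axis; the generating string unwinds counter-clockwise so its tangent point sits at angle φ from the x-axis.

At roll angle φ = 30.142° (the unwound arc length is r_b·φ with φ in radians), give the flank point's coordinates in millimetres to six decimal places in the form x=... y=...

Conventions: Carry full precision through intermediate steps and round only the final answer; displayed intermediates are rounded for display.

topology: single-mesh involute geometry — m = 1.940, N = 37
pitch radius r_p = m·N/2 = 1.940·37/2 = 35.890000
base radius r_b = r_p·cos α = 35.890000·cos 23.441° = 32.928005
roll angle φ = 30.142° = 0.52607714 rad
x = r_b·(cos φ + φ·sin φ) = 37.174087
y = r_b·(sin φ − φ·cos φ) = 1.554265

x=37.174087 y=1.554265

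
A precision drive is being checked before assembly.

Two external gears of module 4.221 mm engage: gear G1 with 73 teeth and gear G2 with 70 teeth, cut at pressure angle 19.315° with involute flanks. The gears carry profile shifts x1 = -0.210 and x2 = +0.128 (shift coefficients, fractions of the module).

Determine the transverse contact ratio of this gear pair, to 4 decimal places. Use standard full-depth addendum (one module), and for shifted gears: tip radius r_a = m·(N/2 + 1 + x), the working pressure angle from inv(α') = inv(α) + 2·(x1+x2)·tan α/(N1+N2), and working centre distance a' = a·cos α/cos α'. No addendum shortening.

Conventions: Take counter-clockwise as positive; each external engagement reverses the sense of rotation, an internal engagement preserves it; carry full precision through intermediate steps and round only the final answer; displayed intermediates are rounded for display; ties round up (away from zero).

1.8628

recognized (one external pair, fixed centres): single-mesh tooth geometry, m = 4.221, N1 = 73, N2 = 70
base radii: r_b1 = 145.394773, r_b2 = 139.419646
tip radii: r_a1 = 157.401090, r_a2 = 152.496288
inv(α') = inv(19.315°) + 2·(-0.210+0.128)·tan α/(73+70) = 0.01297665  ⇒  α' = 19.12552°
a' = a·cos α / cos α' = 301.8015·cos 19.315°/cos 19.12552° = 301.453740
action lengths: √(r_a1²−r_b1²) = 60.294801, √(r_a2²−r_b2²) = 61.784143
base pitch p_b = π·m·cos α = 12.514278
CR = (60.294801 + 61.784143 − 301.453740·sin 19.12552°)/12.514278 = 1.862753
contact ratio ≈ 1.8628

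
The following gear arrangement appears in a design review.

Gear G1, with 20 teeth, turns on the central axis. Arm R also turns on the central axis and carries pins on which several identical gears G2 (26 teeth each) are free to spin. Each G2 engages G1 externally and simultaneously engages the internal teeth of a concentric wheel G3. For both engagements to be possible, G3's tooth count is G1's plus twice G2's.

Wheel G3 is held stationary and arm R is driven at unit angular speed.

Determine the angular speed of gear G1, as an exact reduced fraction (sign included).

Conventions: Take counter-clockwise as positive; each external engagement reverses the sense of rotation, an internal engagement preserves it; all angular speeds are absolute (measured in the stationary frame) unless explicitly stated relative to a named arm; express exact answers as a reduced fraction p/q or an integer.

23/5

topology: planetary set — G1 20T / G2 26T / G3 72T, arm = carrier (Willis)
ring teeth: 20 + 2·26 = 72
20(ω_sun−ω_arm) = −72(ω_ring−ω_arm),  ω_ring = 0, ω_arm = 1
ω_sun = 1 − (72/20)(0−1) = 23/5
exact speed ratio = 23/5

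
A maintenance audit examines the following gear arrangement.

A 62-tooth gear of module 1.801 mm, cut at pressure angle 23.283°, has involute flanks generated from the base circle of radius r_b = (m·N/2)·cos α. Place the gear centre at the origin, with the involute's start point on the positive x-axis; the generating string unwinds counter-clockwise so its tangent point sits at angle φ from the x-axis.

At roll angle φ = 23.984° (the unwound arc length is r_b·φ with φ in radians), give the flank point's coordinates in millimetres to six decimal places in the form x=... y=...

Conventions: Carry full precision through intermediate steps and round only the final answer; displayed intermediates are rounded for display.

x=55.582576 y=1.232058

topology: single-mesh involute geometry — m = 1.801, N = 62
pitch radius r_p = m·N/2 = 1.801·62/2 = 55.831000
base radius r_b = r_p·cos α = 55.831000·cos 23.283° = 51.284330
roll angle φ = 23.984° = 0.41859977 rad
x = r_b·(cos φ + φ·sin φ) = 55.582576
y = r_b·(sin φ − φ·cos φ) = 1.232058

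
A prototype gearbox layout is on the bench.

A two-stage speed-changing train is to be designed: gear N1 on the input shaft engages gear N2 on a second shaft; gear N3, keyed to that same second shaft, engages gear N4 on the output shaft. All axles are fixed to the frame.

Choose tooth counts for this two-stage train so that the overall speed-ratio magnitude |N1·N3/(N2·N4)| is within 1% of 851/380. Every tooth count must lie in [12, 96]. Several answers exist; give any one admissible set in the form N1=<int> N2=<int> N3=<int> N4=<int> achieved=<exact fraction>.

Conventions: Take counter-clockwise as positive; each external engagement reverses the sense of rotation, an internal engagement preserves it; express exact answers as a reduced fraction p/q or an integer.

N1=23 N2=19 N3=37 N4=20 achieved=851/380

topology: fixed-axis compound train — 2 stages, target 851/380
target = 851/380 in lowest terms: an exact hit needs N1·N3 = k·851 and N2·N4 = k·380 for one integer k, every count in [12, 96]; additionally prefer no 1:1 stage (N1 ≠ N2, N3 ≠ N4)
k = 1: N1·N3 = 851 = 23·37, N2·N4 = 380 = 19·20
achieved = 23·37/(19·20) = 851/380; |achieved − target| = 0 ≤ 851/38000 ✓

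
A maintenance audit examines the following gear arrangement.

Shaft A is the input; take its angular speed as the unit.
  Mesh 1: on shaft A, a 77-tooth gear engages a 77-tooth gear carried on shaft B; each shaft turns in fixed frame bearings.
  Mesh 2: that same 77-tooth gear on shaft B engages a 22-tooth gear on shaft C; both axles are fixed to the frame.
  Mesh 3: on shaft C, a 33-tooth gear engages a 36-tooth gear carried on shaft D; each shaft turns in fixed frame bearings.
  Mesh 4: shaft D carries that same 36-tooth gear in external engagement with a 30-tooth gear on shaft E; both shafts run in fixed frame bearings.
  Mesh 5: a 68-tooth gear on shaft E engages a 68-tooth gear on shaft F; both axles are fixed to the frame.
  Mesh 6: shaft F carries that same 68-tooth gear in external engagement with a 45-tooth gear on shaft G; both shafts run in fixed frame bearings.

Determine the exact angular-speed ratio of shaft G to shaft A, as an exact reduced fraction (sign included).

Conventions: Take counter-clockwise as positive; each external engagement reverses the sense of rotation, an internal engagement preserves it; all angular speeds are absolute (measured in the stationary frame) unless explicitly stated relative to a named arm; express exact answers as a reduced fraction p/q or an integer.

class = fixed-axis compound train [6 meshes; 6 ratios multiply, 6 sense flips]
mesh 1 [77T→77T]: running ratio 1, sense −
mesh 2 [77T→22T]: running ratio 7/2, sense +
mesh 3 [33T→36T]: running ratio 77/24, sense −
mesh 4 [36T→30T]: running ratio 77/20, sense +
mesh 5 [68T→68T]: running ratio 77/20, sense −
mesh 6 [68T→45T]: running ratio 1309/225, sense +
ω_out/ω_in = 1309/225

1309/225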